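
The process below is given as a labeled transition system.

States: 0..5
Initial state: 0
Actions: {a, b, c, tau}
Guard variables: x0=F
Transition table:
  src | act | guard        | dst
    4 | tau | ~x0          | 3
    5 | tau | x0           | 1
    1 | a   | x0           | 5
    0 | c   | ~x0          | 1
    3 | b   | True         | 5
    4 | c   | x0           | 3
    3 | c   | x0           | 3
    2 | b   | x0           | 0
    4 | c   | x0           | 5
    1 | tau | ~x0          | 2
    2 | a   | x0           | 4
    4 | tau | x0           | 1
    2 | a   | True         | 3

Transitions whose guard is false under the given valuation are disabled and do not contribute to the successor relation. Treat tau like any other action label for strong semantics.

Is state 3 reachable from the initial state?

After dropping false guards: 5 live edges.
depth 0: {0}
depth 1: {1}  now seen {0,1}
depth 2: {2}  now seen {0,1,2}
depth 3: {3}  now seen {0,1,2,3}
depth 4: {5}  now seen {0,1,2,3,5}
Reachable = {0,1,2,3,5}
witness 3: c·tau·a

Answer: REACHABLE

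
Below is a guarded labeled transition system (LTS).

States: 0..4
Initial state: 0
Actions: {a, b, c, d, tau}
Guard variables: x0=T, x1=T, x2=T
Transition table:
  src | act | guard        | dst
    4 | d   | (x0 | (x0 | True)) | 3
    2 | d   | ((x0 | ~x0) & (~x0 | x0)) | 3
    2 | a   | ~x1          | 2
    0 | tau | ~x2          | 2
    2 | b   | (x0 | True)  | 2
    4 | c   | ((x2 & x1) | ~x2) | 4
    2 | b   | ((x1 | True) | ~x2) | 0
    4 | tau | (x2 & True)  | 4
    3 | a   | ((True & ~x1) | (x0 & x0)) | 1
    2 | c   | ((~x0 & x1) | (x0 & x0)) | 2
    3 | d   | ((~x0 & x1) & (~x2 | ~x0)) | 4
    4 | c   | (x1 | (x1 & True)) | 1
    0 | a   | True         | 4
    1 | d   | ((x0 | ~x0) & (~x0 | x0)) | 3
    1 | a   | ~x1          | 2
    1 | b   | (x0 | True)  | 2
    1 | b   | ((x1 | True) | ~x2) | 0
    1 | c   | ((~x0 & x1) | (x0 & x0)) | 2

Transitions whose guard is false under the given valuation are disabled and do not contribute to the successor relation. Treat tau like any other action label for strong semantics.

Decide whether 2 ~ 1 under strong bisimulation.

Refine partition for ~:
  π0 = {{0,1,2,3,4}}
  π1 = {{0,3},{1,2},{4}}
  π2 = {{0},{1,2},{3},{4}}
Fixed point at round 3; 4 class(es).
[2]={1,2}  [1]={1,2}

Answer: BISIMILAR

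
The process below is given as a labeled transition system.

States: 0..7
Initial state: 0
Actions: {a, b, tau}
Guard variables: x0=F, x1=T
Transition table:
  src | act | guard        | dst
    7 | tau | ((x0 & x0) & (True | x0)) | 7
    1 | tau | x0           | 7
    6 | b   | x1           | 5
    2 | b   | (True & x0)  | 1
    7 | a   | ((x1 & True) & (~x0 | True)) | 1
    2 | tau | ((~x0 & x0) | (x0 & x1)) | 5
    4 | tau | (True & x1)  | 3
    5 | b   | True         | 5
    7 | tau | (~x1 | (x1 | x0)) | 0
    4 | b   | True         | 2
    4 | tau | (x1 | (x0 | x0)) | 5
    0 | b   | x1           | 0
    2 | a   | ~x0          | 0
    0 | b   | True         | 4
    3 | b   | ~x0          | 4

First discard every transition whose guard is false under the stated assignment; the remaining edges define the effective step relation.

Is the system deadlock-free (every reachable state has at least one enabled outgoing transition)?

R = {0,2,3,4,5}
  0: b→0  b→4  [deg 2]
  2: a→0  [deg 1]
  3: b→4  [deg 1]
  4: b→2  tau→3  tau→5  [deg 3]
  5: b→5  [deg 1]

Answer: DEADLOCK-FREE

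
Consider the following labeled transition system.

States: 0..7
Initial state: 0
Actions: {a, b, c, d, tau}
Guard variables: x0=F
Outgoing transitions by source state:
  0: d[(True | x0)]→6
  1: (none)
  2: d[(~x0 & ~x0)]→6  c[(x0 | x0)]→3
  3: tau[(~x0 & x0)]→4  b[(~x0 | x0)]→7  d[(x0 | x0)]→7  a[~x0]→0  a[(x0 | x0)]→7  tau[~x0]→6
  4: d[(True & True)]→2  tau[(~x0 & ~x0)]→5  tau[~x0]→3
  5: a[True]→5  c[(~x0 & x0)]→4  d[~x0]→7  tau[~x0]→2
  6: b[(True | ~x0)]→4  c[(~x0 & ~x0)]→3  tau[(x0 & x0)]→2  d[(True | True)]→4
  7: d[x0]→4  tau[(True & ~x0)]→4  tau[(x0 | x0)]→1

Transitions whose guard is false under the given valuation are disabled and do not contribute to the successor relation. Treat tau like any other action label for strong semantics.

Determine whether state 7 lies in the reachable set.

Answer: REACHABLE

Working:
Guard filter leaves 15 enabled edge(s).
depth 0: {0}
depth 1: {6}  total {0,6}
depth 2: {3,4}  total {0,3,4,6}
depth 3: {2,5,7}  total {0,2,3,4,5,6,7}
Reach set: {0,2,3,4,5,6,7}
Path to 7: d·c·b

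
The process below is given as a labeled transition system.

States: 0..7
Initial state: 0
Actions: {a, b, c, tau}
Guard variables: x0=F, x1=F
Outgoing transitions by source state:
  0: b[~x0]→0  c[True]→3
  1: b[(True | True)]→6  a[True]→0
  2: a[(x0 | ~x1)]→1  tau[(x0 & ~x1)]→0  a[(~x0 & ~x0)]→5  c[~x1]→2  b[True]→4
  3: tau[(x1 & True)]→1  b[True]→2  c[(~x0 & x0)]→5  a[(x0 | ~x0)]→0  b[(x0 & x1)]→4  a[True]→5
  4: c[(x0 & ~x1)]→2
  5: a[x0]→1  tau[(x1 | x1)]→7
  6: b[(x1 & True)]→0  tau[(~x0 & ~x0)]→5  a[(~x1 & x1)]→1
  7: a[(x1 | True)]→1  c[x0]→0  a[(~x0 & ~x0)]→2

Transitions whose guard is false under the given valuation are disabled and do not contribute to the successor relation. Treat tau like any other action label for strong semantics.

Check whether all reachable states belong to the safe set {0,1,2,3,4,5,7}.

Inv-set: {0,1,2,3,4,5,7}
Reach set: {0,1,2,3,4,5,6}
  0: safe
  1: safe
  2: safe
  3: safe
  4: safe
  5: safe
  6: outside
reach 6 via c·b·a·b — violates

Answer: INVARIANT VIOLATED at state 6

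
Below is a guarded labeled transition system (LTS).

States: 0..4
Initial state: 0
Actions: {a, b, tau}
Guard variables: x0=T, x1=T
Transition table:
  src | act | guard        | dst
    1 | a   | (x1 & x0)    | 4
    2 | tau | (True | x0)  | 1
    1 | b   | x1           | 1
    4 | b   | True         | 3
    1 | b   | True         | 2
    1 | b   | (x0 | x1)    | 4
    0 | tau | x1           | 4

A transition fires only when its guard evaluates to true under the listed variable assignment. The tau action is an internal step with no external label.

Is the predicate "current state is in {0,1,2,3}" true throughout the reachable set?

Allowed set {0,1,2,3}
Reachable = {0,3,4}
  0: ok
  3: ok
  4: VIOLATES
counterexample path to 4: tau

Answer: INVARIANT VIOLATED at state 4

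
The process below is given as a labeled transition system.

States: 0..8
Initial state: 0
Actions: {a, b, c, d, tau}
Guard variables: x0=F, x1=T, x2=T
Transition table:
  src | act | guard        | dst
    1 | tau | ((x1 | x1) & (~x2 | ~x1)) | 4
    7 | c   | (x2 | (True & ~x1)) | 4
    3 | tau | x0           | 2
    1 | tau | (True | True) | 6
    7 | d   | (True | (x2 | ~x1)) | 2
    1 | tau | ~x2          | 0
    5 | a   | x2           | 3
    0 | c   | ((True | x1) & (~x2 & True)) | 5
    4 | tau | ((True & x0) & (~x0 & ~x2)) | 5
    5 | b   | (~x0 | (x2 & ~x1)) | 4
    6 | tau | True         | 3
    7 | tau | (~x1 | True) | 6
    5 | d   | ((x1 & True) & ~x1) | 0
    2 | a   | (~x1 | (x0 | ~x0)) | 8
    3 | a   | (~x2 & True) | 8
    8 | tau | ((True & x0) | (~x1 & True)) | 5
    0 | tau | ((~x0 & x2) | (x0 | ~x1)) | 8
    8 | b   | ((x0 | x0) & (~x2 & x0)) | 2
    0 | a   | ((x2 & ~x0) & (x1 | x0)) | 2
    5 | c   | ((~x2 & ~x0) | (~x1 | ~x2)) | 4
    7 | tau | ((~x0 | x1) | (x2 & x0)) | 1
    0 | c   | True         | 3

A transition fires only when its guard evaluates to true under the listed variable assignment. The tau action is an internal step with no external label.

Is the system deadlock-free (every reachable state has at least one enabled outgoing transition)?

Answer: DEADLOCK at state 3

Working:
Reachable = {0,2,3,8}
  0: a→2  c→3  tau→8  [deg 3]
  2: a→8  [deg 1]
  3: ∅  [no exit]
  8: ∅  [no exit]
Path to 3: c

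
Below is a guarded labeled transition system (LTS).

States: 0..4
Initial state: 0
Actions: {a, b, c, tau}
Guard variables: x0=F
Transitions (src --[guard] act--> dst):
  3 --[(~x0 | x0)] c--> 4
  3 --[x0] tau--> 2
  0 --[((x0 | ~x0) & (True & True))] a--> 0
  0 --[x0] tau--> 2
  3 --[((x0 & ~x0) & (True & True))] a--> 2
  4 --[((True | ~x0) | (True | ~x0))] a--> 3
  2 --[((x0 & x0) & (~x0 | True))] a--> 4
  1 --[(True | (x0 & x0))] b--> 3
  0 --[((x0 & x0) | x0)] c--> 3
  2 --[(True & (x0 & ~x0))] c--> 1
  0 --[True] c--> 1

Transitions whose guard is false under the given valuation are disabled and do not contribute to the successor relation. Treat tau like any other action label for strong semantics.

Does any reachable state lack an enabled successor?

Reach set: {0,1,3,4}
  0: a→0  c→1  [2 exit(s)]
  1: b→3  [1 exit(s)]
  3: c→4  [1 exit(s)]
  4: a→3  [1 exit(s)]

Answer: DEADLOCK-FREE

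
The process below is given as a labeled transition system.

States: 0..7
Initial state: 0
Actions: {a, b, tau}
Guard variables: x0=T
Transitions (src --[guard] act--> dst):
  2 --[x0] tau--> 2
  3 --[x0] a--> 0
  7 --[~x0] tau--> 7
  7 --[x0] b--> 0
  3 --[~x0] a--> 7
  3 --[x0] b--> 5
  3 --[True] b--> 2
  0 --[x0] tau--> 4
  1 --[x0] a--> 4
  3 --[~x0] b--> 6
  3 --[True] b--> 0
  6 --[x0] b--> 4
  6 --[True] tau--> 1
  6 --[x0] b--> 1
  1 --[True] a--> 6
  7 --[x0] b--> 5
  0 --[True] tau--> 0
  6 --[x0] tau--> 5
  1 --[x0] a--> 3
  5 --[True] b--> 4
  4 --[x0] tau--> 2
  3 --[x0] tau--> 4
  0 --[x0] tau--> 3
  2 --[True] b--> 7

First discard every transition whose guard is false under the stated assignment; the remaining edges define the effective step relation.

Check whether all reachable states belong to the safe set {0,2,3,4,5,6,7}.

Answer: INVARIANT HOLDS

Trace:
Safe = {0,2,3,4,5,6,7}
Reachable = {0,2,3,4,5,7}
  0: ok
  2: ok
  3: ok
  4: ok
  5: ok
  7: ok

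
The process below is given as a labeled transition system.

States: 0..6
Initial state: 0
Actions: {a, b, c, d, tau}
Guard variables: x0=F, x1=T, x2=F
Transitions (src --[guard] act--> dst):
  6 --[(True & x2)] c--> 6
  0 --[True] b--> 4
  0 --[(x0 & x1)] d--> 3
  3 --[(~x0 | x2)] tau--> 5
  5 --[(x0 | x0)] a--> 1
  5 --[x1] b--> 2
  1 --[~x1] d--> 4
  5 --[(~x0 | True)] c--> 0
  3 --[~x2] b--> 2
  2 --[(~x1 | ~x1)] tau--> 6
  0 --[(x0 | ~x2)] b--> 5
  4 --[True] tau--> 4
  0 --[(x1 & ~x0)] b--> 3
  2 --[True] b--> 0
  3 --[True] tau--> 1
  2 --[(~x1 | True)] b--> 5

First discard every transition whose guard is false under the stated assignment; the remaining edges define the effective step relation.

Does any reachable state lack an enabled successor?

Answer: DEADLOCK at state 1

Analysis:
R = {0,1,2,3,4,5}
  0: b→3  b→4  b→5  [3 exit(s)]
  1: ∅  [no exit]
  2: b→0  b→5  [2 exit(s)]
  3: b→2  tau→1  tau→5  [3 exit(s)]
  4: tau→4  [1 exit(s)]
  5: b→2  c→0  [2 exit(s)]
Path to 1: b·tau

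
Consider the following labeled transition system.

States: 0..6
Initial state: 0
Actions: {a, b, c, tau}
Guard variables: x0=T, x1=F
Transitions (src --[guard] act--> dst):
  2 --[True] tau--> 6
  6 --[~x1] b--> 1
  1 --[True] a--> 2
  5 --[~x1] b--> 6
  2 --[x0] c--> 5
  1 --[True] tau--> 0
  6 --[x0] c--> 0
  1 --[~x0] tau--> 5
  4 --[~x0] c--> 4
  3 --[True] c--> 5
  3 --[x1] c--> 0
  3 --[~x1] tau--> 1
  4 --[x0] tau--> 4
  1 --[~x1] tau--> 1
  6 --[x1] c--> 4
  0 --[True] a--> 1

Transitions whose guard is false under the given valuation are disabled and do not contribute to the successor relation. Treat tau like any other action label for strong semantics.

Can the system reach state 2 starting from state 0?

Answer: REACHABLE

Working:
After dropping false guards: 12 live edges.
L0 = {0}
L1 = {1}  cumulative {0,1}
L2 = {2}  cumulative {0,1,2}
L3 = {5,6}  cumulative {0,1,2,5,6}
Reachable = {0,1,2,5,6}
Path to 2: a·a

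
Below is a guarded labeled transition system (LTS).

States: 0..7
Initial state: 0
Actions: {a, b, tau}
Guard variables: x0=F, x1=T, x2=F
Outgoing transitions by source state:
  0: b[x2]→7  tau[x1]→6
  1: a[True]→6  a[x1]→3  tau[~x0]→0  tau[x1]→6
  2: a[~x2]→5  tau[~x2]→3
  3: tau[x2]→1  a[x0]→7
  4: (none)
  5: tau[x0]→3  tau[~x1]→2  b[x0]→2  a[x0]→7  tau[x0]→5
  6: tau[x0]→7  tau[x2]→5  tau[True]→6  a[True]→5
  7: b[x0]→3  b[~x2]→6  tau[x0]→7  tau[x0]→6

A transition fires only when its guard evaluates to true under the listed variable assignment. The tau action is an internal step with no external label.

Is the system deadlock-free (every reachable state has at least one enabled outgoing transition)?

R = {0,5,6}
  0: tau→6  [1 out]
  5: ∅  [deadlock]
  6: a→5  tau→6  [2 out]
witness 5: tau·a

Answer: DEADLOCK at state 5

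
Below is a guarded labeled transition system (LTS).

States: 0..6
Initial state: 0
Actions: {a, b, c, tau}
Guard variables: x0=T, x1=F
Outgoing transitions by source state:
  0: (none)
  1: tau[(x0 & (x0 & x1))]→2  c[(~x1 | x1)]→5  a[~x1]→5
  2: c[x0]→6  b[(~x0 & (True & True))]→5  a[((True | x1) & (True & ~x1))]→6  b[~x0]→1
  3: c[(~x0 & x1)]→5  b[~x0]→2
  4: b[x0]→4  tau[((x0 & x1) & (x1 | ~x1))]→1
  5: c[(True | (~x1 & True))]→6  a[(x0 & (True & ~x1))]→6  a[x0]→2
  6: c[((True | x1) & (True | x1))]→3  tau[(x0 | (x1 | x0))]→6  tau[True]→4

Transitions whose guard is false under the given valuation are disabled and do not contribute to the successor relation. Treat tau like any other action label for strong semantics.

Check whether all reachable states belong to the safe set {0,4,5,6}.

Allowed set {0,4,5,6}
R = {0}
  0: ✓

Answer: INVARIANT HOLDS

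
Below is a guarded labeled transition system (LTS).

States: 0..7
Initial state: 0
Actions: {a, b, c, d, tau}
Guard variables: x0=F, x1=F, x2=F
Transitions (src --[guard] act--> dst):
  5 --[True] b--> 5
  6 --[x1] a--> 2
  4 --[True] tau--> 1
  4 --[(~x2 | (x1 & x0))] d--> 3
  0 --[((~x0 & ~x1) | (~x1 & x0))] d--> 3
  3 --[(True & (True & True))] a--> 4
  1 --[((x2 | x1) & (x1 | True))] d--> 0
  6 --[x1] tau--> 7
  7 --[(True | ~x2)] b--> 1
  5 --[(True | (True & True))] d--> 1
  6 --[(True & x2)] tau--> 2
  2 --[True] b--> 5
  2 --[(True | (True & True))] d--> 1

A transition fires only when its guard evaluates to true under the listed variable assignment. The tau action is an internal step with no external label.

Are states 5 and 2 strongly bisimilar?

Compute ~ classes (split until stable):
  P[0] = {{0,1,2,3,4,5,6,7}}
  P[1] = {{0},{1,6},{2,5},{3},{4},{7}}
stable after 2 split(s): 6 block(s)
5∈{2,5}, 2∈{2,5}

Answer: BISIMILAR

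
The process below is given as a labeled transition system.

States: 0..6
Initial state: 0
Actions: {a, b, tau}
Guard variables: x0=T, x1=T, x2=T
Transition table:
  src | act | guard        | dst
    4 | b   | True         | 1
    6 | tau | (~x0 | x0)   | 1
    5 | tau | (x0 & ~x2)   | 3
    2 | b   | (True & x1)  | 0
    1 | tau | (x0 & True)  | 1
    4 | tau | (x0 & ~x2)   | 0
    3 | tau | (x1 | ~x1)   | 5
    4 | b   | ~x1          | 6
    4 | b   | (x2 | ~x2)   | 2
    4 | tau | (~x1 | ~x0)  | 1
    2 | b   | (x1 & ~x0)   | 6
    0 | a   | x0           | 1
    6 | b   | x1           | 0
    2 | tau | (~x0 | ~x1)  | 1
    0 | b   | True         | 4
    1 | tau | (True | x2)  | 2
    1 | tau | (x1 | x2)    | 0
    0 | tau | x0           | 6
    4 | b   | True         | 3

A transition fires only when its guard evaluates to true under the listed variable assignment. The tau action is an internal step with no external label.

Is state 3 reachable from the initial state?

Guard filter leaves 13 enabled edge(s).
L0 = {0}
L1 = {1,4,6}  total {0,1,4,6}
L2 = {2,3}  total {0,1,2,3,4,6}
L3 = {5}  total {0,1,2,3,4,5,6}
Reachable = {0,1,2,3,4,5,6}
Path to 3: b·b

Answer: REACHABLE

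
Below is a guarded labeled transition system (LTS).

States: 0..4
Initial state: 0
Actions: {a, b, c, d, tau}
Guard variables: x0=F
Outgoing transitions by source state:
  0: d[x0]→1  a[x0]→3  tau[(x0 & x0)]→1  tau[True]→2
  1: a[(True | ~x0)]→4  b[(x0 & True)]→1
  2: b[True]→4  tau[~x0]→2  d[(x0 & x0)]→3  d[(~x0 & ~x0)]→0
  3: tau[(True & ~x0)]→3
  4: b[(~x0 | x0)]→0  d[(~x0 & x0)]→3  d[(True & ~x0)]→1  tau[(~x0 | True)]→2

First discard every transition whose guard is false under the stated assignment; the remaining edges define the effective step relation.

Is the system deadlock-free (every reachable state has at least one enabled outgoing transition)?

Reach set: {0,1,2,4}
  0: tau→2  [deg 1]
  1: a→4  [deg 1]
  2: b→4  d→0  tau→2  [deg 3]
  4: b→0  d→1  tau→2  [deg 3]

Answer: DEADLOCK-FREE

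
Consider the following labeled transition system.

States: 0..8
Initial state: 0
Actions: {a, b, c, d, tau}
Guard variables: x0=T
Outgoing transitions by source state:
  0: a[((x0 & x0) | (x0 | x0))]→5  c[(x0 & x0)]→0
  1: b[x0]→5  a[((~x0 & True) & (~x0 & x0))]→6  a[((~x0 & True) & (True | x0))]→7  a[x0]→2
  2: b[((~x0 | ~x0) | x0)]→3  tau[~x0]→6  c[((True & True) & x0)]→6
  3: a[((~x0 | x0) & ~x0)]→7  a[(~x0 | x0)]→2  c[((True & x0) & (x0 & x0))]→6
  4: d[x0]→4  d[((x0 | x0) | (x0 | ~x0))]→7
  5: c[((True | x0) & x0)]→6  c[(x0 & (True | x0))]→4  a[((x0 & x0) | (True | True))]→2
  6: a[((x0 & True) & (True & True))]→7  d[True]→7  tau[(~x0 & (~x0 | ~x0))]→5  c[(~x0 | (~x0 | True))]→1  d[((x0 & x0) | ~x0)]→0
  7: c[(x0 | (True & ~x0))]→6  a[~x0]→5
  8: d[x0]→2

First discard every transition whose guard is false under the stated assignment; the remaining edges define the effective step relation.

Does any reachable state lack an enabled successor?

Reach set: {0,1,2,3,4,5,6,7}
  0: a→5  c→0  [2 exit(s)]
  1: a→2  b→5  [2 exit(s)]
  2: b→3  c→6  [2 exit(s)]
  3: a→2  c→6  [2 exit(s)]
  4: d→4  d→7  [2 exit(s)]
  5: a→2  c→4  c→6  [3 exit(s)]
  6: a→7  c→1  d→0  d→7  [4 exit(s)]
  7: c→6  [1 exit(s)]

Answer: DEADLOCK-FREE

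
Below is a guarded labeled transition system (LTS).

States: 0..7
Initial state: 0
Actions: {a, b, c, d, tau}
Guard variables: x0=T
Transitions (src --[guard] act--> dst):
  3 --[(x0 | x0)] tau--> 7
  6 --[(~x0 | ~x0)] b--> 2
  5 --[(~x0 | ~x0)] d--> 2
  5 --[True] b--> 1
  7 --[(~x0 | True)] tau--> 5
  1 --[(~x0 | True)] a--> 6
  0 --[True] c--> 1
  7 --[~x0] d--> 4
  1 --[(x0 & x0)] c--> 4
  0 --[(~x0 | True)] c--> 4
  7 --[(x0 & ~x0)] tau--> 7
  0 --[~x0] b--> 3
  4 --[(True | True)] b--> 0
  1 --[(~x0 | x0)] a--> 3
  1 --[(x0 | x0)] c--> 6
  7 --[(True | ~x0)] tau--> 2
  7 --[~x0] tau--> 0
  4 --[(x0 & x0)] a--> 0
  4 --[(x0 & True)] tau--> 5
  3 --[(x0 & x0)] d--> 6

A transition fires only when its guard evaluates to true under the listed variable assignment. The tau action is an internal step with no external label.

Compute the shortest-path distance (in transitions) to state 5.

Answer: 2

Working:
BFS to 5:
  L0 = {0}
  L1 = {1,4}
  L2 = {3,5,6}
5 enters at depth 2; path c·tau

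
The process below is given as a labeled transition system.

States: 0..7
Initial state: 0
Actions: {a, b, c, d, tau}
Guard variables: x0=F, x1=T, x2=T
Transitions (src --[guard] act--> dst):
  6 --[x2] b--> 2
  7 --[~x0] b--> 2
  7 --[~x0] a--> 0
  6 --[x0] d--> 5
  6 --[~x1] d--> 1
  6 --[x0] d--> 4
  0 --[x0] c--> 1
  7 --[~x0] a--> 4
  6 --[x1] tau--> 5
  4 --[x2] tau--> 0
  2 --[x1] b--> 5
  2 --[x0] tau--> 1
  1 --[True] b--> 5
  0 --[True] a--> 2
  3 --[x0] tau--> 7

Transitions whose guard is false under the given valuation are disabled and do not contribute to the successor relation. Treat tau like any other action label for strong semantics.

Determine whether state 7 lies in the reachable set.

Answer: UNREACHABLE

Trace:
Guard filter leaves 9 enabled edge(s).
L0 = {0}
L1 = {2}  now seen {0,2}
L2 = {5}  now seen {0,2,5}
R = {0,2,5}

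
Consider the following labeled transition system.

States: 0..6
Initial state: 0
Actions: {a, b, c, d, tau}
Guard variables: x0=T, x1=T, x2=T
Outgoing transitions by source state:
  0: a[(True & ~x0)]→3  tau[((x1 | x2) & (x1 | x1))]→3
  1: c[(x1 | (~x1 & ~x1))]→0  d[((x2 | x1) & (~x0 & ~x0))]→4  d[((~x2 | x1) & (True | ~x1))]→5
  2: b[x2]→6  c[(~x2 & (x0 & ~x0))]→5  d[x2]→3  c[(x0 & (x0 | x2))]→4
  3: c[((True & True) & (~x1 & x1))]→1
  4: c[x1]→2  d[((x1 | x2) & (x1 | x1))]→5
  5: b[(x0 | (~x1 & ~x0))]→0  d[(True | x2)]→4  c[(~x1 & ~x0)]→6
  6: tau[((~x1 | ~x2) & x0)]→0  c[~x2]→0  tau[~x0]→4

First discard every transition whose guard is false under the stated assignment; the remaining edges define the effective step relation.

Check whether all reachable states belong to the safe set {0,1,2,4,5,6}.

Answer: INVARIANT VIOLATED at state 3

Trace:
Allowed set {0,1,2,4,5,6}
R = {0,3}
  0: ok
  3: VIOLATES
counterexample path to 3: tau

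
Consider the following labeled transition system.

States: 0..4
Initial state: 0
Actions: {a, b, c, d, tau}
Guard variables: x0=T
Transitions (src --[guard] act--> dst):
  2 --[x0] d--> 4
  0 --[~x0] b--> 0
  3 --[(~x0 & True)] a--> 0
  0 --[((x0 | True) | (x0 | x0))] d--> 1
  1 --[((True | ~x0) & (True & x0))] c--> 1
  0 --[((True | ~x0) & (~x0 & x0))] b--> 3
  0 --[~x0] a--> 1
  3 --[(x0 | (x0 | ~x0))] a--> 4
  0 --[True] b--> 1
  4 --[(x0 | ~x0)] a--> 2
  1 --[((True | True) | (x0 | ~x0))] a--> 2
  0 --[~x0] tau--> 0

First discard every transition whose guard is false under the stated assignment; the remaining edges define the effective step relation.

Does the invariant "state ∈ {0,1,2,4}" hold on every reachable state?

Inv-set: {0,1,2,4}
Reach set: {0,1,2,4}
  0: ✓
  1: ✓
  2: ✓
  4: ✓

Answer: INVARIANT HOLDS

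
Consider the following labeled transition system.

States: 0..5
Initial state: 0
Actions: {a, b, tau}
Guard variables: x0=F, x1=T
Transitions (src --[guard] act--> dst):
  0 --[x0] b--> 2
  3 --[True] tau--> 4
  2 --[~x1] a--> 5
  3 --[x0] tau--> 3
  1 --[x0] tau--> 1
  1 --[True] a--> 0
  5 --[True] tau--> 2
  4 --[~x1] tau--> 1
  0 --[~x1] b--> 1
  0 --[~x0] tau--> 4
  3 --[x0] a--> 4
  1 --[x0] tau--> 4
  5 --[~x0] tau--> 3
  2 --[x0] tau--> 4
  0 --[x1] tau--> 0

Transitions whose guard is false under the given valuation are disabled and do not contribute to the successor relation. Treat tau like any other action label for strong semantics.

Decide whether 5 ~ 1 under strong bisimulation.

Refine partition for ~:
  π0 = {{0,1,2,3,4,5}}
  π1 = {{0,3,5},{1},{2,4}}
  π2 = {{0,5},{1},{2,4},{3}}
  π3 = {{0},{1},{2,4},{3},{5}}
stable after 4 split(s): 5 block(s)
class of 5: {5}; class of 1: {1}

Answer: NOT BISIMILAR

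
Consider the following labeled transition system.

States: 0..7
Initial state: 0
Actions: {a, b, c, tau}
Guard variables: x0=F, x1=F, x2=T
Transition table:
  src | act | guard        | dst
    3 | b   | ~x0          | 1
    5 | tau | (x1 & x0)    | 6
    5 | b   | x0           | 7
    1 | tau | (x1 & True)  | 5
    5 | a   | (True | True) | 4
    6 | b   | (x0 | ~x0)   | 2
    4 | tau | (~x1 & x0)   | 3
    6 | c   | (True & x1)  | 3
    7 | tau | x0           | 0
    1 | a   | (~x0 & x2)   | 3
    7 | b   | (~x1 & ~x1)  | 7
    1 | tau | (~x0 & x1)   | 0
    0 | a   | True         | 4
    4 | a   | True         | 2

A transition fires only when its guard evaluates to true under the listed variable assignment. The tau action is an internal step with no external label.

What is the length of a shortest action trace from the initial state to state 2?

BFS to 2:
  depth 0: {0}
  depth 1: {4}
  depth 2: {2}
first hit 2 at d=2 via a·a

Answer: 2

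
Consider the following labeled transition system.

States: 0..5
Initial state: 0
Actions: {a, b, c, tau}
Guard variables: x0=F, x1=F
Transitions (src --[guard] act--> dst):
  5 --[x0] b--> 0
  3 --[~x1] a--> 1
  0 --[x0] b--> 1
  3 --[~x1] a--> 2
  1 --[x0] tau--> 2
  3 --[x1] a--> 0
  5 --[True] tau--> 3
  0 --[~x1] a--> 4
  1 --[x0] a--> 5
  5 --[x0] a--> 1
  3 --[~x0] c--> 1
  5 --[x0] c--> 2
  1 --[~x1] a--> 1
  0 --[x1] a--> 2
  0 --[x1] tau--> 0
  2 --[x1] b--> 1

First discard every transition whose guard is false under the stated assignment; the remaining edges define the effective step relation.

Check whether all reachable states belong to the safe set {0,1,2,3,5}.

Answer: INVARIANT VIOLATED at state 4

Working:
Inv-set: {0,1,2,3,5}
Reach set: {0,4}
  0: ok
  4: outside
reach 4 via a — violates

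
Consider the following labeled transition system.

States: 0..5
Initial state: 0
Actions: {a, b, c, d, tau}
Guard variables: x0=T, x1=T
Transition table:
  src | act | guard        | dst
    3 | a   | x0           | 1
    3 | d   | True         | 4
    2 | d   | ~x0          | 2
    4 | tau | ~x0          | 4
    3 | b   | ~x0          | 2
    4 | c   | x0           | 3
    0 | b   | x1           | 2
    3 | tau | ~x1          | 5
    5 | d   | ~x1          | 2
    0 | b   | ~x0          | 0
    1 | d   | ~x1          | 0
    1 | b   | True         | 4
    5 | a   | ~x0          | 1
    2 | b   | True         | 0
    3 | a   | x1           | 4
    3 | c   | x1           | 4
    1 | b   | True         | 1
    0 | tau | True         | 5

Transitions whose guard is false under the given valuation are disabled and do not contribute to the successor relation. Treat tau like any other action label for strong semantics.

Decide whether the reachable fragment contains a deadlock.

Reach set: {0,2,5}
  0: b→2  tau→5  [deg 2]
  2: b→0  [deg 1]
  5: ∅  [STUCK]
Path to 5: tau

Answer: DEADLOCK at state 5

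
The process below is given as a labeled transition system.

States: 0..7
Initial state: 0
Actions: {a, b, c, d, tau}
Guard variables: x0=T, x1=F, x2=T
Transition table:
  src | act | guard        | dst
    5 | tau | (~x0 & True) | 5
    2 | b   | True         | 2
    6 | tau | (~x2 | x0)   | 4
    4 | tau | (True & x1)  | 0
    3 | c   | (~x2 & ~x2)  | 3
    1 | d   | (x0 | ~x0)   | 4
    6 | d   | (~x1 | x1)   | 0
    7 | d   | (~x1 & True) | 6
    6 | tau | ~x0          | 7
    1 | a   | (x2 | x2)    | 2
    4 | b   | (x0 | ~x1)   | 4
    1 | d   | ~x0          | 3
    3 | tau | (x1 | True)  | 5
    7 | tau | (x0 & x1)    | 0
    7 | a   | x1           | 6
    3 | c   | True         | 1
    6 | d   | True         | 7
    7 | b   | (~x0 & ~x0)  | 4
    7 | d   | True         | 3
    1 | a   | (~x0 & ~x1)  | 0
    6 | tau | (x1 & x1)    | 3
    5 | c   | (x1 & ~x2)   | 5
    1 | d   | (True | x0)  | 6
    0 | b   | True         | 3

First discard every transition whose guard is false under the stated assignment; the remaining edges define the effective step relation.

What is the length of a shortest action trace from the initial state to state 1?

Breadth-first toward 1:
  L0 = {0}
  L1 = {3}
  L2 = {1,5}
first hit 1 at d=2 via b·c

Answer: 2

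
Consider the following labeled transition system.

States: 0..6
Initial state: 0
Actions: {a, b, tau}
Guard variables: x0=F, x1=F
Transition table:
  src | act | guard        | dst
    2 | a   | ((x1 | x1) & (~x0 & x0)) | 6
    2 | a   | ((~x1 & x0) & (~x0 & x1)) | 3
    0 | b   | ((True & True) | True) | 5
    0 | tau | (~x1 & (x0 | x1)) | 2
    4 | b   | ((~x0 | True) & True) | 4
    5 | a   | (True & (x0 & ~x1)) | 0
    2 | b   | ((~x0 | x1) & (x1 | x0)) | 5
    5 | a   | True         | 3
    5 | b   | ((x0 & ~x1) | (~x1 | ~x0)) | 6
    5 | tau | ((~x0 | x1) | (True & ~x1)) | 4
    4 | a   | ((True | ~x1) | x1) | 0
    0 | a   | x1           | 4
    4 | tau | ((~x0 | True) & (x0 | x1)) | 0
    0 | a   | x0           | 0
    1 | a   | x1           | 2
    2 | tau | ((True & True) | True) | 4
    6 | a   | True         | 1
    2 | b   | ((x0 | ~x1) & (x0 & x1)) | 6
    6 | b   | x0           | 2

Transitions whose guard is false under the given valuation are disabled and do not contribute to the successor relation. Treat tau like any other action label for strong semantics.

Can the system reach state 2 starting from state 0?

Guard filter leaves 8 enabled edge(s).
Layer 0: {0}
Layer 1: {5}  total {0,5}
Layer 2: {3,4,6}  total {0,3,4,5,6}
Layer 3: {1}  total {0,1,3,4,5,6}
R = {0,1,3,4,5,6}

Answer: UNREACHABLE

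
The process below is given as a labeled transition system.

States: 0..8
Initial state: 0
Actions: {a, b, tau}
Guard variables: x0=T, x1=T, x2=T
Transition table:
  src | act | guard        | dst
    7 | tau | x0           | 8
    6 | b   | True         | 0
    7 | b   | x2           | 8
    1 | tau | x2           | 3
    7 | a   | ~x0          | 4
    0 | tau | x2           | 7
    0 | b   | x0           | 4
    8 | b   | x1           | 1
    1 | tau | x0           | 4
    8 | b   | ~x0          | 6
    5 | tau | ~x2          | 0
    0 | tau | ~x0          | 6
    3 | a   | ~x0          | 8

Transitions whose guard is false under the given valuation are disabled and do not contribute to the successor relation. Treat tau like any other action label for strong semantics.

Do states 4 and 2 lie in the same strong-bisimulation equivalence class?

Bisimulation quotient by refinement:
  P[0] = {{0,1,2,3,4,5,6,7,8}}
  P[1] = {{0,7},{1},{2,3,4,5},{6,8}}
  P[2] = {{0},{1},{2,3,4,5},{6},{7},{8}}
stable after 3 split(s): 6 block(s)
4∈{2,3,4,5}, 2∈{2,3,4,5}

Answer: BISIMILAR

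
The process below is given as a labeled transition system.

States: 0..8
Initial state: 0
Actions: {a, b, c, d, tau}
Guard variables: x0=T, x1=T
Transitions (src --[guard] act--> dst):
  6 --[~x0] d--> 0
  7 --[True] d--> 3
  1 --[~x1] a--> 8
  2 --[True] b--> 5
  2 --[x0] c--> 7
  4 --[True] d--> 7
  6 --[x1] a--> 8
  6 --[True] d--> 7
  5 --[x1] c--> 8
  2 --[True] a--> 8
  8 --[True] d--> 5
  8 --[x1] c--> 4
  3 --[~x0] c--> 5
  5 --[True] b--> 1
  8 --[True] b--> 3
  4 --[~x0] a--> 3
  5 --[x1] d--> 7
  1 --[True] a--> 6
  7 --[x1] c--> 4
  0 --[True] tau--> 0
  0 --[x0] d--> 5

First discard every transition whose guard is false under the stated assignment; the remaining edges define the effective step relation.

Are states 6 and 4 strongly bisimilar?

Answer: NOT BISIMILAR

Analysis:
Refine partition for ~:
  round 0: {{0,1,2,3,4,5,6,7,8}}
  round 1: {{0},{1},{2},{3},{4},{5,8},{6},{7}}
  round 2: {{0},{1},{2},{3},{4},{5},{6},{7},{8}}
9 equivalence class(es) (converged in 3)
[6]={6}  [4]={4}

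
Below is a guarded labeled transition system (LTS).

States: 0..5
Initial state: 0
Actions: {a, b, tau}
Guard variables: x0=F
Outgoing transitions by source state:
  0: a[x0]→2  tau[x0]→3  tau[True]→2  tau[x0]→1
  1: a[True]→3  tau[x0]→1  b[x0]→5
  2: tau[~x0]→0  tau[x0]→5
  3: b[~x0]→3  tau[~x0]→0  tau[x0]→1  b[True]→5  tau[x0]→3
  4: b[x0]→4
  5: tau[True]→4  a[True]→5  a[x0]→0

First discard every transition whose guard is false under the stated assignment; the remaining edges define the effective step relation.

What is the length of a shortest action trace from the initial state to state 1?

Answer: UNREACHABLE

Working:
Breadth-first toward 1:
  L0 = {0}
  L1 = {2}
1 never appears.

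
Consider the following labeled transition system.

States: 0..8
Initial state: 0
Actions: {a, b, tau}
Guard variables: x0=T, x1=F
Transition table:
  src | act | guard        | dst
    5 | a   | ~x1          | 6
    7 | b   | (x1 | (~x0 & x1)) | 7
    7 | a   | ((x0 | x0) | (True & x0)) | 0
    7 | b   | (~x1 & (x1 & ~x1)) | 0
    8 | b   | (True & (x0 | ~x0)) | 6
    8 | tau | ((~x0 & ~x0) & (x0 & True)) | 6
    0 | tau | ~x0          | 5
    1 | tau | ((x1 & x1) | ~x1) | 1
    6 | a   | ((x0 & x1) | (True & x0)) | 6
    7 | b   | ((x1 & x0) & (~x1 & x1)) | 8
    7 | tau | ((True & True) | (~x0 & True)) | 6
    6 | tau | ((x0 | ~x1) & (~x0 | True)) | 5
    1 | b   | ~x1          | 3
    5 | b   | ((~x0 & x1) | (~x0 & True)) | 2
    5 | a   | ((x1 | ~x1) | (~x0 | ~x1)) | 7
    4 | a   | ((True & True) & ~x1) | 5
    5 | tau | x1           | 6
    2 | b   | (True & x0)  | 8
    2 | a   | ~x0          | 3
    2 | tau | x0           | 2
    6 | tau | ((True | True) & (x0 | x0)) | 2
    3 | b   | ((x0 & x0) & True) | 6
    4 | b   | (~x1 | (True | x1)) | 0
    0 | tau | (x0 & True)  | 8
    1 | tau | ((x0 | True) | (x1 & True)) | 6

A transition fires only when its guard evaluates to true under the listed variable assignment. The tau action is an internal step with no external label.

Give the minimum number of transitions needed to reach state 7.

Answer: 4

Working:
Layered search for 7:
  L0 = {0}
  L1 = {8}
  L2 = {6}
  L3 = {2,5}
  L4 = {7}
7 enters at depth 4; path tau·b·tau·a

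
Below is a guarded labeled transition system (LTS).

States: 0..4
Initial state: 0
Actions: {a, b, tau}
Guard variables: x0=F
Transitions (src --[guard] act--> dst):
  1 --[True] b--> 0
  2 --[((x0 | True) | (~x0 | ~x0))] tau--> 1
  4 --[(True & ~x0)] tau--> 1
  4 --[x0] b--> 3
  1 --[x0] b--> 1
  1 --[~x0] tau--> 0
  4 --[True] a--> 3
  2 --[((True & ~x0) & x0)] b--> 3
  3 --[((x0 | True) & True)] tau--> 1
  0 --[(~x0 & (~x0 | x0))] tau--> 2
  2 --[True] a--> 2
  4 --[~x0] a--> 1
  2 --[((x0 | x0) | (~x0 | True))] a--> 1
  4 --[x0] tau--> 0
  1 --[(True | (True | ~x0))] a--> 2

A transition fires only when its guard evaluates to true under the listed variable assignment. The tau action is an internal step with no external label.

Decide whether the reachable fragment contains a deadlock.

Answer: DEADLOCK-FREE

Trace:
Reachable = {0,1,2}
  0: tau→2  [deg 1]
  1: a→2  b→0  tau→0  [deg 3]
  2: a→1  a→2  tau→1  [deg 3]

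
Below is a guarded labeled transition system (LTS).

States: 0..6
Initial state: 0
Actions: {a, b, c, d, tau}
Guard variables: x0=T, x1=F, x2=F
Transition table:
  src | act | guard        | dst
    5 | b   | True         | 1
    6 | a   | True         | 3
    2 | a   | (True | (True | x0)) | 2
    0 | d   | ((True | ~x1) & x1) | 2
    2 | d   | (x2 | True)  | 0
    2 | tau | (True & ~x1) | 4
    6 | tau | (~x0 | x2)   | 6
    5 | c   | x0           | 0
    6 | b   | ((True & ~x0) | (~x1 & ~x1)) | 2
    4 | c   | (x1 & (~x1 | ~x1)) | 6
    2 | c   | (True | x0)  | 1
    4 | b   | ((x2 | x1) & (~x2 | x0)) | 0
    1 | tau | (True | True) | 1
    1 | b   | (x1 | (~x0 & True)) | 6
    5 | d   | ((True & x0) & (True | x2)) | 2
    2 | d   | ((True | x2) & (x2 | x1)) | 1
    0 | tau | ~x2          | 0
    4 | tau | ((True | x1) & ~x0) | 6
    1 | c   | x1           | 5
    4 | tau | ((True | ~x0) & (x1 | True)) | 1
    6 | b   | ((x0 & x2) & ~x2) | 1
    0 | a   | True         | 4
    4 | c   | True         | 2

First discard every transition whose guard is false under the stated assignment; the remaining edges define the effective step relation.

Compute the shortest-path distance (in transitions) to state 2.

Answer: 2

Trace:
BFS to 2:
  L0 = {0}
  L1 = {4}
  L2 = {1,2}
first hit 2 at d=2 via a·c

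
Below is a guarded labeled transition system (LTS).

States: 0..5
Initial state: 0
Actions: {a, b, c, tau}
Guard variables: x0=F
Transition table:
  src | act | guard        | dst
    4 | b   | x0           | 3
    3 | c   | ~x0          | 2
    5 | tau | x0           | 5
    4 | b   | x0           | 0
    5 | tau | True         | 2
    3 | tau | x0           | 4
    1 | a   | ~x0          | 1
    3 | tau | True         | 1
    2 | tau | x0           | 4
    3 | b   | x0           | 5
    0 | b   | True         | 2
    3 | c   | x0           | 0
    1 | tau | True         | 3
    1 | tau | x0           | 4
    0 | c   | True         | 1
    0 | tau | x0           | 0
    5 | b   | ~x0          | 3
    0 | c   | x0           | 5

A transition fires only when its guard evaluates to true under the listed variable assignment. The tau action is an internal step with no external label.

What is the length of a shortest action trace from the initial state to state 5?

Answer: UNREACHABLE

Trace:
Breadth-first toward 5:
  L0 = {0}
  L1 = {1,2}
  L2 = {3}
5 never appears.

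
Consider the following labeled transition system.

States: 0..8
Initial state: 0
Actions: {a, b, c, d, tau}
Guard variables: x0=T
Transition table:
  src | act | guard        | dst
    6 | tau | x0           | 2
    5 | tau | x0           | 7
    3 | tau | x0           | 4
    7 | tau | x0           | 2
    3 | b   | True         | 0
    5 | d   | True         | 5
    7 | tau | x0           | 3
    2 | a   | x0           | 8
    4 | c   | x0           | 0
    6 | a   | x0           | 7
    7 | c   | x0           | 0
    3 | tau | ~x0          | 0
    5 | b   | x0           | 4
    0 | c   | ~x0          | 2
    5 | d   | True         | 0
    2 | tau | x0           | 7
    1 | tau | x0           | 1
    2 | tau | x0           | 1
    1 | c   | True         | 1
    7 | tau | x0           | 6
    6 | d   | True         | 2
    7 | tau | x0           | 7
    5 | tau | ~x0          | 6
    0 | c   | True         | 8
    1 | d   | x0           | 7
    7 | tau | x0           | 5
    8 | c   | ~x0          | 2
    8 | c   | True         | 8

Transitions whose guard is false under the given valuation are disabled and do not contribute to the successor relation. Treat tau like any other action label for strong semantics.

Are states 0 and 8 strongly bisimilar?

Bisimulation quotient by refinement:
  π0 = {{0,1,2,3,4,5,6,7,8}}
  π1 = {{0,4,8},{1},{2},{3},{5},{6},{7}}
Fixed point at round 2; 7 class(es).
class of 0: {0,4,8}; class of 8: {0,4,8}

Answer: BISIMILAR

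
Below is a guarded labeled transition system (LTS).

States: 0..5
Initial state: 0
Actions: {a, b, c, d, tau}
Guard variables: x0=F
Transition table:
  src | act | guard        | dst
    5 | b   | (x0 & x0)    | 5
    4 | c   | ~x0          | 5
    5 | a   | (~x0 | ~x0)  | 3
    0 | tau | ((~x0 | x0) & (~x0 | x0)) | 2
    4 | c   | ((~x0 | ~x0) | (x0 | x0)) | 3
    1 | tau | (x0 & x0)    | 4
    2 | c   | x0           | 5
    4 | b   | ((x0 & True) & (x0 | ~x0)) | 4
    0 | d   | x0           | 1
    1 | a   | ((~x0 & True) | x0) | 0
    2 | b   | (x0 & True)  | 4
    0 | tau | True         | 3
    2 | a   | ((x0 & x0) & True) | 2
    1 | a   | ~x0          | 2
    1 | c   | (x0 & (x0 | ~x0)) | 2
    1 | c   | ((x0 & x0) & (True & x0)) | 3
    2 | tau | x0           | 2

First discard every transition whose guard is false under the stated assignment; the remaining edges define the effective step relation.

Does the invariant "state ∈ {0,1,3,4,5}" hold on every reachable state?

Answer: INVARIANT VIOLATED at state 2

Analysis:
Allowed set {0,1,3,4,5}
R = {0,2,3}
  0: ✓
  2: VIOLATES
  3: ✓
reach 2 via tau — violates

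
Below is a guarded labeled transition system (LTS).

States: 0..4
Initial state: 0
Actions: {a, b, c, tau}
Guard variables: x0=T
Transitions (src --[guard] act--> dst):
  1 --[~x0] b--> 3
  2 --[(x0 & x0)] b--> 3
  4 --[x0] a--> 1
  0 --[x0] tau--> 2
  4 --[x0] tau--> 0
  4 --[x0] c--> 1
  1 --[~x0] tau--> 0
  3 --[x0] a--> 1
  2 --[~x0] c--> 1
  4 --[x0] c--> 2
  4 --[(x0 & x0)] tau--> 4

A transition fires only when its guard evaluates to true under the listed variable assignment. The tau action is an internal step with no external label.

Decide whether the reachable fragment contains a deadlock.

Answer: DEADLOCK at state 1

Working:
R = {0,1,2,3}
  0: tau→2  [1 out]
  1: ∅  [deadlock]
  2: b→3  [1 out]
  3: a→1  [1 out]
Path to 1: tau·b·a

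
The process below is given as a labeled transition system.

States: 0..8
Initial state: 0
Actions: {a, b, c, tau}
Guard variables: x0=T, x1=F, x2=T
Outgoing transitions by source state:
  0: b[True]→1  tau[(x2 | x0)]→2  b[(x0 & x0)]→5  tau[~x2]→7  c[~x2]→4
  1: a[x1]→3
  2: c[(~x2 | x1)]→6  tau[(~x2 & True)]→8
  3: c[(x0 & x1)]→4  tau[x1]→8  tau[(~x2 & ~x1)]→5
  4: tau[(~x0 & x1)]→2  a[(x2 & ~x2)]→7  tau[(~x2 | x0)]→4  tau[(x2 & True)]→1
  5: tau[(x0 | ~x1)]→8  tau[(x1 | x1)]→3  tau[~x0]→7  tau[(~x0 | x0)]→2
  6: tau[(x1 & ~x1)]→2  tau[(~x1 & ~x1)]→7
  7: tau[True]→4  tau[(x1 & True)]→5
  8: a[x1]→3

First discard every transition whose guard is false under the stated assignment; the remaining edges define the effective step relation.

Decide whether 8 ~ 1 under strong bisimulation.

Bisimulation quotient by refinement:
  P[0] = {{0,1,2,3,4,5,6,7,8}}
  P[1] = {{0},{1,2,3,8},{4,5,6,7}}
  P[2] = {{0},{1,2,3,8},{4},{5},{6,7}}
  P[3] = {{0},{1,2,3,8},{4},{5},{6},{7}}
Fixed point at round 4; 6 class(es).
8∈{1,2,3,8}, 1∈{1,2,3,8}

Answer: BISIMILAR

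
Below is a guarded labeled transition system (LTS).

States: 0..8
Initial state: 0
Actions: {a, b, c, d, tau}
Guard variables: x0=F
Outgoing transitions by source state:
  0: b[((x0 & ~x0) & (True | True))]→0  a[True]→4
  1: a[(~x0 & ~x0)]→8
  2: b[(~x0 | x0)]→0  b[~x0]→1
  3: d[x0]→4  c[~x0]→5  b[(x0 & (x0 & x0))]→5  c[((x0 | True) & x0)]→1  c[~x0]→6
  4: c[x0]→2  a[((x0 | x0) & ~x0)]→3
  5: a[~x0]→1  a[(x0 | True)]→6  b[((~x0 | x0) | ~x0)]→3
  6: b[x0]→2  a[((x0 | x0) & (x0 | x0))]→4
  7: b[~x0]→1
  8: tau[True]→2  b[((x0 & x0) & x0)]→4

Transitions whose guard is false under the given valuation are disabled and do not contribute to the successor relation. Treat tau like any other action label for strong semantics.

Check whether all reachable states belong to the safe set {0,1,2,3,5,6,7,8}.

Allowed set {0,1,2,3,5,6,7,8}
Reach set: {0,4}
  0: safe
  4: outside
witness against invariant: a → 4

Answer: INVARIANT VIOLATED at state 4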